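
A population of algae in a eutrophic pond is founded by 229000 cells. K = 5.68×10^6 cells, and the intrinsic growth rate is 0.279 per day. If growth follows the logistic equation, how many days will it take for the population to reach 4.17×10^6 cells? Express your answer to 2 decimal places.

15.00 days

A = (K − N₀)/N₀ = (5.68×10^6 − 229000)/229000 = 23.803.
Solve 5.68×10^6/(1 + 23.803·e^(−0.279t)) = 4.17×10^6: 1 + 23.803·e^(−0.279t) = 1.3621, so e^(−0.279t) = 0.0152125.
−0.279·t = ln(0.0152125) = -4.1856, so t = 4.1856/0.279 = 15.002.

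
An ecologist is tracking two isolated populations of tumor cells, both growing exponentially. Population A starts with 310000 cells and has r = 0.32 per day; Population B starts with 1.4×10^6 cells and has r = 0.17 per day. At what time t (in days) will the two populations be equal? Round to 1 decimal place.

10.1 days

Set 310000·e^(0.32t) = 1.4×10^6·e^(0.17t).
e^((0.32 − 0.17)t) = 1.4×10^6/310000 → e^(0.15·t) = 4.5161.
0.15·t = ln(4.5161) = 1.5077, so t = 1.5077/0.15 = 10.051.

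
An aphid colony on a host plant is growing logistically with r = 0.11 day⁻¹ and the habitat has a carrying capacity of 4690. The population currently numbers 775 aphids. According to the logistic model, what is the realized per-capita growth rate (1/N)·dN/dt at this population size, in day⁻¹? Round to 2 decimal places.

0.09 per day

(1/N)·dN/dt = r(1 − N/K) = 0.11 × (1 − 775/4690).
= 0.11 × 0.83475 = 0.091823.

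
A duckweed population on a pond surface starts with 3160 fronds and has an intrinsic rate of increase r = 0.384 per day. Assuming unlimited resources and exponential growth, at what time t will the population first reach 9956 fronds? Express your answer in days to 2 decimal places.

Set N₀·e^(rt) = 9956: e^(0.384·t) = 9956/3160 = 3.1506.
0.384·t = ln(3.1506) = 1.1476, so t = 1.1476/0.384 = 2.9886.

2.99 days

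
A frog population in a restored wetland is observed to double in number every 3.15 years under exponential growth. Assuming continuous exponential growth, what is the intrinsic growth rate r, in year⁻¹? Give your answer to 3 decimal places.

r = ln(2)/t_d = 0.6931/3.15 = 0.22005.

0.220 per year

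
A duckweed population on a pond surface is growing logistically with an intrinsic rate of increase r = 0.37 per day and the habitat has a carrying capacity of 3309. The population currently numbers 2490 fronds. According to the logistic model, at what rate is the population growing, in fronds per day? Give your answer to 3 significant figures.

dN/dt = rN(1 − N/K) = 0.37 × 2490 × (1 − 2490/3309).
1 − 2490/3309 = 0.24751; dN/dt = 0.37 × 2490 × 0.24751 = 228.03.

228 fronds per day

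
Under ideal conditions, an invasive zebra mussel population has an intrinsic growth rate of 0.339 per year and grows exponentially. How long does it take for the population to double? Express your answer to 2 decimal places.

Doubling time t_d = ln(2)/r = 0.6931/0.339 = 2.0447.

2.04 years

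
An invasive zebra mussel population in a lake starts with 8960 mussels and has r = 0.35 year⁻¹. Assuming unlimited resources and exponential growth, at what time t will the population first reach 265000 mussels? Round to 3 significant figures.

Set N₀·e^(rt) = 265000: e^(0.35·t) = 265000/8960 = 29.576.
0.35·t = ln(29.576) = 3.387, so t = 3.387/0.35 = 9.677.

9.68 years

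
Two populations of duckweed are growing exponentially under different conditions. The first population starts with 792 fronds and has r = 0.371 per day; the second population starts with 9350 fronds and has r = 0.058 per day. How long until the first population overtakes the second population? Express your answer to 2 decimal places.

Set 792·e^(0.371t) = 9350·e^(0.058t).
e^((0.371 − 0.058)t) = 9350/792 → e^(0.313·t) = 11.806.
0.313·t = ln(11.806) = 2.4686, so t = 2.4686/0.313 = 7.8868.

7.89 days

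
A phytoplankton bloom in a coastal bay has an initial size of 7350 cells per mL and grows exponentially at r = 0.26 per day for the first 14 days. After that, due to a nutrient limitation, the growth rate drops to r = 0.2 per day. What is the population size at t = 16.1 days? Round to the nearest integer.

426111 cells per mL

Phase 1: N(14) = 7350·e^(0.26×14) = 7350·e^3.64 = 279975.
Phase 2 runs for 16.1 − 14 = 2.1 days at r = 0.2.
N(16.1) = 279975·e^(0.2×2.1) = 279975·e^0.42 = 426111.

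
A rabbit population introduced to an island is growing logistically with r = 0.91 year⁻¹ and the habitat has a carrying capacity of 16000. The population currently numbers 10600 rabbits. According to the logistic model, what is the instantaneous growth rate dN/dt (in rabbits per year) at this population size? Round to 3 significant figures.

3260 rabbits per year

dN/dt = rN(1 − N/K) = 0.91 × 10600 × (1 − 10600/16000).
1 − 10600/16000 = 0.3375; dN/dt = 0.91 × 10600 × 0.3375 = 3255.5.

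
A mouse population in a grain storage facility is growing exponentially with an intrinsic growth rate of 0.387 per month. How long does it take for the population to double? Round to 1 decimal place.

1.8 months

Doubling time t_d = ln(2)/r = 0.6931/0.387 = 1.7911.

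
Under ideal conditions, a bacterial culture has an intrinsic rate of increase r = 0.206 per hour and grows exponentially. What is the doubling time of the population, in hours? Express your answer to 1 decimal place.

Doubling time t_d = ln(2)/r = 0.6931/0.206 = 3.3648.

3.4 hours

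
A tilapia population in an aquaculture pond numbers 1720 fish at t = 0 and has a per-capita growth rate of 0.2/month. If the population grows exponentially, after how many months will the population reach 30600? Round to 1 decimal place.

Set N₀·e^(rt) = 30600: e^(0.2·t) = 30600/1720 = 17.791.
0.2·t = ln(17.791) = 2.8787, so t = 2.8787/0.2 = 14.393.

14.4 months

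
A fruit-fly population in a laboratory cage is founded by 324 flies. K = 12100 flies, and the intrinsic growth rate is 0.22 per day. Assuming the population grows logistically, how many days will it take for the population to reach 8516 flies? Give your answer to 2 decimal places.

20.27 days

A = (K − N₀)/N₀ = (12100 − 324)/324 = 36.346.
Solve 12100/(1 + 36.346·e^(−0.22t)) = 8516: 1 + 36.346·e^(−0.22t) = 1.4209, so e^(−0.22t) = 0.0115792.
−0.22·t = ln(0.0115792) = -4.4585, so t = 4.4585/0.22 = 20.266.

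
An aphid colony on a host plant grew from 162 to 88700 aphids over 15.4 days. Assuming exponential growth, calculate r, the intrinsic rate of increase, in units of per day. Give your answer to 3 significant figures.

0.409 per day

From N(t) = N₀·e^(rt): e^(r·15.4) = 88700/162 = 547.53.
r·15.4 = ln(547.53) = 6.3054, so r = 6.3054/15.4 = 0.40944.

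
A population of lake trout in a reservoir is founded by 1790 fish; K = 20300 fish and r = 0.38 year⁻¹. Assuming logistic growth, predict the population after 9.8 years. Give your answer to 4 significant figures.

A = (K − N₀)/N₀ = (20300 − 1790)/1790 = 10.341.
N(t) = K/(1 + A·e^(−rt)) = 20300/(1 + 10.341×e^(−0.38×9.8)).
e^(−3.724) = 0.024137; denominator = 1 + 10.341×0.024137 = 1.2496.
N = 20300/1.2496 = 16245.2.

16250 fish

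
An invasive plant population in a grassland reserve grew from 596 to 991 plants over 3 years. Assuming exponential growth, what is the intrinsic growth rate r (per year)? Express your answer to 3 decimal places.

0.169 per year

From N(t) = N₀·e^(rt): e^(r·3) = 991/596 = 1.6628.
r·3 = ln(1.6628) = 0.50847, so r = 0.50847/3 = 0.16949.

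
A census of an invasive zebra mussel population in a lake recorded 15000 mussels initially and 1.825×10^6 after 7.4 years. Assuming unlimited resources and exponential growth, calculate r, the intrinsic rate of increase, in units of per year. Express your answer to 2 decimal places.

0.65 per year

From N(t) = N₀·e^(rt): e^(r·7.4) = 1.825×10^6/15000 = 121.67.
r·7.4 = ln(121.67) = 4.8013, so r = 4.8013/7.4 = 0.64882.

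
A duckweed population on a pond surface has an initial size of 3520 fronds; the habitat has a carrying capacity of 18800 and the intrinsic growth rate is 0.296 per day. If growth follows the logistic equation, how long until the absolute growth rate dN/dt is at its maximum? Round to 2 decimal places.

Logistic growth is fastest at N = K/2 = 9400.
A = (K − N₀)/N₀ = 4.3409. Set K/(1 + A·e^(−rt)) = K/2 → A·e^(−rt) = 1.
e^(−0.296t) = 1/4.3409 = 0.230366, so t = ln(4.3409)/0.296 = 1.4681/0.296 = 4.9597.

4.96 days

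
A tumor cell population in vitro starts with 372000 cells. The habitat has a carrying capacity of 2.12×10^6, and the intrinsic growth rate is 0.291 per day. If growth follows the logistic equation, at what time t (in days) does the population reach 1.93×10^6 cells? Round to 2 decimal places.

13.28 days

A = (K − N₀)/N₀ = (2.12×10^6 − 372000)/372000 = 4.6989.
Solve 2.12×10^6/(1 + 4.6989·e^(−0.291t)) = 1.93×10^6: 1 + 4.6989·e^(−0.291t) = 1.0984, so e^(−0.291t) = 0.0209507.
−0.291·t = ln(0.0209507) = -3.8656, so t = 3.8656/0.291 = 13.284.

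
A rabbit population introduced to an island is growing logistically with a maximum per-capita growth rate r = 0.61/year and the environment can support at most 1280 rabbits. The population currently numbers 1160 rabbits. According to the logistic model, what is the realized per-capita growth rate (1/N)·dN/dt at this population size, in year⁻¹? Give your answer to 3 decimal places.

0.057 per year

(1/N)·dN/dt = r(1 − N/K) = 0.61 × (1 − 1160/1280).
= 0.61 × 0.09375 = 0.057188.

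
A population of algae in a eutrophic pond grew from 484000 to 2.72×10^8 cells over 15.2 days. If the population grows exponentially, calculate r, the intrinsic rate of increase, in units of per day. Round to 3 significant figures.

0.417 per day

From N(t) = N₀·e^(rt): e^(r·15.2) = 2.72×10^8/484000 = 561.98.
r·15.2 = ln(561.98) = 6.3315, so r = 6.3315/15.2 = 0.41654.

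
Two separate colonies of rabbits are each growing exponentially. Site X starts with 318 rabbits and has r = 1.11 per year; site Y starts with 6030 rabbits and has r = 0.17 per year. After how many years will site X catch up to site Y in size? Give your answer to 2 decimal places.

Set 318·e^(1.11t) = 6030·e^(0.17t).
e^((1.11 − 0.17)t) = 6030/318 → e^(0.94·t) = 18.962.
0.94·t = ln(18.962) = 2.9425, so t = 2.9425/0.94 = 3.1303.

3.13 years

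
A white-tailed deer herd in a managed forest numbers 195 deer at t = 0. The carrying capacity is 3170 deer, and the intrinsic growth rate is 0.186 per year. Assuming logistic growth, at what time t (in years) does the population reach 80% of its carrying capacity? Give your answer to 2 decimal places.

A = (K − N₀)/N₀ = (3170 − 195)/195 = 15.256.
Solve 3170/(1 + 15.256·e^(−0.186t)) = 2536: 1 + 15.256·e^(−0.186t) = 1.25, so e^(−0.186t) = 0.0163866.
−0.186·t = ln(0.0163866) = -4.1113, so t = 4.1113/0.186 = 22.104.

22.10 years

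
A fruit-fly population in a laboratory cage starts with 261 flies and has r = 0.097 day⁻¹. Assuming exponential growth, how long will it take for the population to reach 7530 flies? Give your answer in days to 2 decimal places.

34.66 days

Set N₀·e^(rt) = 7530: e^(0.097·t) = 7530/261 = 28.851.
0.097·t = ln(28.851) = 3.3621, so t = 3.3621/0.097 = 34.661.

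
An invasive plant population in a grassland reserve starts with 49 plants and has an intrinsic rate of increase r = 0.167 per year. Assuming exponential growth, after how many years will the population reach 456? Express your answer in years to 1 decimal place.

13.4 years

Set N₀·e^(rt) = 456: e^(0.167·t) = 456/49 = 9.3061.
0.167·t = ln(9.3061) = 2.2307, so t = 2.2307/0.167 = 13.357.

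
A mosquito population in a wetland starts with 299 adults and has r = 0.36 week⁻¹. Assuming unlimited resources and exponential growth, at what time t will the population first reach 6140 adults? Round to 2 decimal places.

Set N₀·e^(rt) = 6140: e^(0.36·t) = 6140/299 = 20.535.
0.36·t = ln(20.535) = 3.0221, so t = 3.0221/0.36 = 8.3948.

8.39 weeks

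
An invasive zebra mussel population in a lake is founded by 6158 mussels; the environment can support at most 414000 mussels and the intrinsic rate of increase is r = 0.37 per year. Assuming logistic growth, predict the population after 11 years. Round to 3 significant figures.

A = (K − N₀)/N₀ = (414000 − 6158)/6158 = 66.23.
N(t) = K/(1 + A·e^(−rt)) = 414000/(1 + 66.23×e^(−0.37×11)).
e^(−4.07) = 0.017077; denominator = 1 + 66.23×0.017077 = 2.131.
N = 414000/2.131 = 194272.

194000 mussels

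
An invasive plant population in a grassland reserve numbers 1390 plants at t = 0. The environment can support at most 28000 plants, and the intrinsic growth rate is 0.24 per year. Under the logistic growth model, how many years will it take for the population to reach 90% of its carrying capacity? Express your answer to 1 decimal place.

A = (K − N₀)/N₀ = (28000 − 1390)/1390 = 19.144.
Solve 28000/(1 + 19.144·e^(−0.24t)) = 25200: 1 + 19.144·e^(−0.24t) = 1.1111, so e^(−0.24t) = 0.005804.
−0.24·t = ln(0.005804) = -5.1492, so t = 5.1492/0.24 = 21.455.

21.5 years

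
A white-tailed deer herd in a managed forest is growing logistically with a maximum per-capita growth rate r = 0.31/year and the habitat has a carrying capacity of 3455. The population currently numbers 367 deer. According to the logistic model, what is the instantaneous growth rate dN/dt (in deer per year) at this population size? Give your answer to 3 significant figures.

dN/dt = rN(1 − N/K) = 0.31 × 367 × (1 − 367/3455).
1 − 367/3455 = 0.89378; dN/dt = 0.31 × 367 × 0.89378 = 101.69.

102 deer per year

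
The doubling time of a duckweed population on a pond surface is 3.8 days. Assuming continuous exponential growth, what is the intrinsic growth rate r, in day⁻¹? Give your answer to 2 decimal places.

r = ln(2)/t_d = 0.6931/3.8 = 0.18241.

0.18 per day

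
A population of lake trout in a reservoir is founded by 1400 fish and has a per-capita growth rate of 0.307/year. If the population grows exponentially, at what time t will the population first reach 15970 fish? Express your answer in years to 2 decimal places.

7.93 years

Set N₀·e^(rt) = 15970: e^(0.307·t) = 15970/1400 = 11.407.
0.307·t = ln(11.407) = 2.4342, so t = 2.4342/0.307 = 7.9291.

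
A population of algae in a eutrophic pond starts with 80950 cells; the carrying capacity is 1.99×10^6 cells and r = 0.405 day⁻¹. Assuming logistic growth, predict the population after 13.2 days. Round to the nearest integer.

1788885 cells

A = (K − N₀)/N₀ = (1.99×10^6 − 80950)/80950 = 23.583.
N(t) = K/(1 + A·e^(−rt)) = 1.99×10^6/(1 + 23.583×e^(−0.405×13.2)).
e^(−5.346) = 0.0047672; denominator = 1 + 23.583×0.0047672 = 1.1124.
N = 1.99×10^6/1.1124 = 1.788885×10^6.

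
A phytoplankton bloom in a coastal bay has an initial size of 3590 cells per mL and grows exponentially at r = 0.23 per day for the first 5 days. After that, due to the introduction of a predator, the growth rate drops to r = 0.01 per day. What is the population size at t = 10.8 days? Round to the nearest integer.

12015 cells per mL

Phase 1: N(5) = 3590·e^(0.23×5) = 3590·e^1.15 = 11337.9.
Phase 2 runs for 10.8 − 5 = 5.8 days at r = 0.01.
N(10.8) = 11337.9·e^(0.01×5.8) = 11337.9·e^0.058 = 12015.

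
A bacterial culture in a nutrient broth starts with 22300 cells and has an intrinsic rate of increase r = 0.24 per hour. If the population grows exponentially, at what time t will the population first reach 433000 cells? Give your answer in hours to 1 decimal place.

Set N₀·e^(rt) = 433000: e^(0.24·t) = 433000/22300 = 19.417.
0.24·t = ln(19.417) = 2.9662, so t = 2.9662/0.24 = 12.359.

12.4 hours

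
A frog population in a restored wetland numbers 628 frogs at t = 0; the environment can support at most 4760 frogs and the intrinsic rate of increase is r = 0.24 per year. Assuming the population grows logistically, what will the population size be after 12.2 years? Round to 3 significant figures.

3520 frogs

A = (K − N₀)/N₀ = (4760 − 628)/628 = 6.5796.
N(t) = K/(1 + A·e^(−rt)) = 4760/(1 + 6.5796×e^(−0.24×12.2)).
e^(−2.928) = 0.053504; denominator = 1 + 6.5796×0.053504 = 1.352.
N = 4760/1.352 = 3520.62.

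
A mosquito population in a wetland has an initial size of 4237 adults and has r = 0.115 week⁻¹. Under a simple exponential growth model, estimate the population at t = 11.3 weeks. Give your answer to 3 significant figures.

N(t) = N₀·e^(rt) = 4237 × e^(0.115×11.3) = 4237 × e^1.3.
e^1.3 ≈ 3.6675, so N ≈ 4237 × 3.6675 = 15539.

15500 adults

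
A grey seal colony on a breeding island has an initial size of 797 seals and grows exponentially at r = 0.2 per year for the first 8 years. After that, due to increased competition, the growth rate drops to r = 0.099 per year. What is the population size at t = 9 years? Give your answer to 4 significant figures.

Phase 1: N(8) = 797·e^(0.2×8) = 797·e^1.6 = 3947.57.
Phase 2 runs for 9 − 8 = 1 years at r = 0.099.
N(9) = 3947.57·e^(0.099×1) = 3947.57·e^0.099 = 4358.38.

4358 seals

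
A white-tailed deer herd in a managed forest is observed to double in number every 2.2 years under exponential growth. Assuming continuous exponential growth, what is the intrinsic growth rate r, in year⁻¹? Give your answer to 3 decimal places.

0.315 per year

r = ln(2)/t_d = 0.6931/2.2 = 0.31507.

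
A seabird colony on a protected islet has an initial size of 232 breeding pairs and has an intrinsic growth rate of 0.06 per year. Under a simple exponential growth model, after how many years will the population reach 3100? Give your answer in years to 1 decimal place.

Set N₀·e^(rt) = 3100: e^(0.06·t) = 3100/232 = 13.362.
0.06·t = ln(13.362) = 2.5924, so t = 2.5924/0.06 = 43.207.

43.2 years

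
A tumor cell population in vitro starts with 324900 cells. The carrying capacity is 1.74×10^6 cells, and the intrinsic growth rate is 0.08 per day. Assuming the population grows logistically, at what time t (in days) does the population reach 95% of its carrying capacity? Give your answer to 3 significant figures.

55.2 days

A = (K − N₀)/N₀ = (1.74×10^6 − 324900)/324900 = 4.3555.
Solve 1.74×10^6/(1 + 4.3555·e^(−0.08t)) = 1.653×10^6: 1 + 4.3555·e^(−0.08t) = 1.0526, so e^(−0.08t) = 0.012084.
−0.08·t = ln(0.012084) = -4.4159, so t = 4.4159/0.08 = 55.198.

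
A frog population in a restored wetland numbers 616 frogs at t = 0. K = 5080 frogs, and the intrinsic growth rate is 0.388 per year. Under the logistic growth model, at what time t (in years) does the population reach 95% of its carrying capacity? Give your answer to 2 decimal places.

12.69 years

A = (K − N₀)/N₀ = (5080 − 616)/616 = 7.2468.
Solve 5080/(1 + 7.2468·e^(−0.388t)) = 4826: 1 + 7.2468·e^(−0.388t) = 1.0526, so e^(−0.388t) = 0.00726278.
−0.388·t = ln(0.00726278) = -4.925, so t = 4.925/0.388 = 12.693.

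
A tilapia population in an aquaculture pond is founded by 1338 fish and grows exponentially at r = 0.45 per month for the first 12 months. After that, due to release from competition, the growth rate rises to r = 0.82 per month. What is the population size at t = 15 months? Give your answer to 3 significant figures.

3470000 fish

Phase 1: N(12) = 1338·e^(0.45×12) = 1338·e^5.4 = 296242.
Phase 2 runs for 15 − 12 = 3 months at r = 0.82.
N(15) = 296242·e^(0.82×3) = 296242·e^2.46 = 3.467454×10^6.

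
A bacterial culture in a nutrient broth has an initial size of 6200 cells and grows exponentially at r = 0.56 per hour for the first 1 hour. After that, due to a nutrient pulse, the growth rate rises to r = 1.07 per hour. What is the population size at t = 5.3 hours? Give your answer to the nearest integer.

1080900 cells

Phase 1: N(1) = 6200·e^(0.56×1) = 6200·e^0.56 = 10854.2.
Phase 2 runs for 5.3 − 1 = 4.3 hours at r = 1.07.
N(5.3) = 10854.2·e^(1.07×4.3) = 10854.2·e^4.601 = 1.0809×10^6.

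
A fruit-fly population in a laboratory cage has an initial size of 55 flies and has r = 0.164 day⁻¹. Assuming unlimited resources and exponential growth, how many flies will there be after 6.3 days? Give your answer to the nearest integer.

N(t) = N₀·e^(rt) = 55 × e^(0.164×6.3) = 55 × e^1.033.
e^1.033 ≈ 2.81, so N ≈ 55 × 2.81 = 154.552.

155 flies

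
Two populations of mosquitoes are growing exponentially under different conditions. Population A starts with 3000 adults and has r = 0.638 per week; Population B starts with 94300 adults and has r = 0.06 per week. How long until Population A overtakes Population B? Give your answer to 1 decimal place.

Set 3000·e^(0.638t) = 94300·e^(0.06t).
e^((0.638 − 0.06)t) = 94300/3000 → e^(0.578·t) = 31.433.
0.578·t = ln(31.433) = 3.4479, so t = 3.4479/0.578 = 5.9652.

6.0 weeks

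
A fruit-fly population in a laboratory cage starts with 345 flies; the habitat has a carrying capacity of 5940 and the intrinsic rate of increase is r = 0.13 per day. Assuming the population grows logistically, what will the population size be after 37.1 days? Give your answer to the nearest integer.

5255 flies

A = (K − N₀)/N₀ = (5940 − 345)/345 = 16.217.
N(t) = K/(1 + A·e^(−rt)) = 5940/(1 + 16.217×e^(−0.13×37.1)).
e^(−4.823) = 0.0080426; denominator = 1 + 16.217×0.0080426 = 1.1304.
N = 5940/1.1304 = 5254.64.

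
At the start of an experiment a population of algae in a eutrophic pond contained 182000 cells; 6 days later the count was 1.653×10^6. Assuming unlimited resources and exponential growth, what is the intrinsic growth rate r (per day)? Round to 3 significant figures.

0.368 per day

From N(t) = N₀·e^(rt): e^(r·6) = 1.653×10^6/182000 = 9.0824.
r·6 = ln(9.0824) = 2.2063, so r = 2.2063/6 = 0.36772.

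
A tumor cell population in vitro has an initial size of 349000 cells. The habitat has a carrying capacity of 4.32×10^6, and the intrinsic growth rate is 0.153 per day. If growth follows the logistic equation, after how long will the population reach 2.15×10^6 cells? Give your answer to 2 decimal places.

A = (K − N₀)/N₀ = (4.32×10^6 − 349000)/349000 = 11.378.
Solve 4.32×10^6/(1 + 11.378·e^(−0.153t)) = 2.15×10^6: 1 + 11.378·e^(−0.153t) = 2.0093, so e^(−0.153t) = 0.0887047.
−0.153·t = ln(0.0887047) = -2.4224, so t = 2.4224/0.153 = 15.833.

15.83 days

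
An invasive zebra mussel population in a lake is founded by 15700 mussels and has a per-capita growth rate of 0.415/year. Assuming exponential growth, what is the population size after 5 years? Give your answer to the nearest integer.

125043 mussels

N(t) = N₀·e^(rt) = 15700 × e^(0.415×5) = 15700 × e^2.075.
e^2.075 ≈ 7.9645, so N ≈ 15700 × 7.9645 = 125043.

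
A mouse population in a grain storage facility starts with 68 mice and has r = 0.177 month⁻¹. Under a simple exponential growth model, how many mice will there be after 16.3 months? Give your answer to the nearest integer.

1218 mice

N(t) = N₀·e^(rt) = 68 × e^(0.177×16.3) = 68 × e^2.885.
e^2.885 ≈ 17.905, so N ≈ 68 × 17.905 = 1217.56.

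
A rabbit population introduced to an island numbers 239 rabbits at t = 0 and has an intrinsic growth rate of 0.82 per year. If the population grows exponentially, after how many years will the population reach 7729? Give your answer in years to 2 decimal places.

Set N₀·e^(rt) = 7729: e^(0.82·t) = 7729/239 = 32.339.
0.82·t = ln(32.339) = 3.4763, so t = 3.4763/0.82 = 4.2394.

4.24 years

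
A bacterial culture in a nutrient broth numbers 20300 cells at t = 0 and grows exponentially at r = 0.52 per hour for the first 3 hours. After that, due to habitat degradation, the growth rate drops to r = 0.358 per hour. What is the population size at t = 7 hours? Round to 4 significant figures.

Phase 1: N(3) = 20300·e^(0.52×3) = 20300·e^1.56 = 96604.1.
Phase 2 runs for 7 − 3 = 4 hours at r = 0.358.
N(7) = 96604.1·e^(0.358×4) = 96604.1·e^1.432 = 404488.

404500 cells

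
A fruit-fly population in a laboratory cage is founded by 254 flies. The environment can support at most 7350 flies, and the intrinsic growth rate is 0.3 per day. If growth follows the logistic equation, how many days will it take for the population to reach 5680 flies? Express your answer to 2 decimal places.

A = (K − N₀)/N₀ = (7350 − 254)/254 = 27.937.
Solve 7350/(1 + 27.937·e^(−0.3t)) = 5680: 1 + 27.937·e^(−0.3t) = 1.294, so e^(−0.3t) = 0.0105242.
−0.3·t = ln(0.0105242) = -4.5541, so t = 4.5541/0.3 = 15.18.

15.18 days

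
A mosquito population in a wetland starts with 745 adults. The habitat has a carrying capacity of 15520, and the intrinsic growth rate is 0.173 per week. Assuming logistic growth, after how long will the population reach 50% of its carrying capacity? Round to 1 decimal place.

A = (K − N₀)/N₀ = (15520 − 745)/745 = 19.832.
Solve 15520/(1 + 19.832·e^(−0.173t)) = 7760: 1 + 19.832·e^(−0.173t) = 2, so e^(−0.173t) = 0.050423.
−0.173·t = ln(0.050423) = -2.9873, so t = 2.9873/0.173 = 17.268.

17.3 weeks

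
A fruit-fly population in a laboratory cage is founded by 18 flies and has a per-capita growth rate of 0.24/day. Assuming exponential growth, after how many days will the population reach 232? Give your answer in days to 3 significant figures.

10.7 days

Set N₀·e^(rt) = 232: e^(0.24·t) = 232/18 = 12.889.
0.24·t = ln(12.889) = 2.5564, so t = 2.5564/0.24 = 10.652.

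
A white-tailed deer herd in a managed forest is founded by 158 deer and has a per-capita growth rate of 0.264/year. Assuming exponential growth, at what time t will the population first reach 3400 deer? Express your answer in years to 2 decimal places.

Set N₀·e^(rt) = 3400: e^(0.264·t) = 3400/158 = 21.519.
0.264·t = ln(21.519) = 3.0689, so t = 3.0689/0.264 = 11.625.

11.62 years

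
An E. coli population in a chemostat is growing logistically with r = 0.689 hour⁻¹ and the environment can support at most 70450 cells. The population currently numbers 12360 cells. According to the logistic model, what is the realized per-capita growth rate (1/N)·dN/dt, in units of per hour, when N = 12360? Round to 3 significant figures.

0.568 per hour

(1/N)·dN/dt = r(1 − N/K) = 0.689 × (1 − 12360/70450).
= 0.689 × 0.82456 = 0.56812.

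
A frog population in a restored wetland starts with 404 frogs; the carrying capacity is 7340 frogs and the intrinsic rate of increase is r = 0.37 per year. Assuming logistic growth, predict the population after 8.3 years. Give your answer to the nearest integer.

4086 frogs

A = (K − N₀)/N₀ = (7340 − 404)/404 = 17.168.
N(t) = K/(1 + A·e^(−rt)) = 7340/(1 + 17.168×e^(−0.37×8.3)).
e^(−3.071) = 0.046375; denominator = 1 + 17.168×0.046375 = 1.7962.
N = 7340/1.7962 = 4086.46.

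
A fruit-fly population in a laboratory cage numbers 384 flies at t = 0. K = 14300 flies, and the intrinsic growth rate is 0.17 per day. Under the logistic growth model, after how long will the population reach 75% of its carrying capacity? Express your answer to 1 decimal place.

A = (K − N₀)/N₀ = (14300 − 384)/384 = 36.24.
Solve 14300/(1 + 36.24·e^(−0.17t)) = 10725: 1 + 36.24·e^(−0.17t) = 1.3333, so e^(−0.17t) = 0.00919805.
−0.17·t = ln(0.00919805) = -4.6888, so t = 4.6888/0.17 = 27.581.

27.6 days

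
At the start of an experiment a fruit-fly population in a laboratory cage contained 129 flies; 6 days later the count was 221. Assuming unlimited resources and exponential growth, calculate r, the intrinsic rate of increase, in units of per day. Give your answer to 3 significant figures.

From N(t) = N₀·e^(rt): e^(r·6) = 221/129 = 1.7132.
r·6 = ln(1.7132) = 0.53835, so r = 0.53835/6 = 0.089725.

0.0897 per day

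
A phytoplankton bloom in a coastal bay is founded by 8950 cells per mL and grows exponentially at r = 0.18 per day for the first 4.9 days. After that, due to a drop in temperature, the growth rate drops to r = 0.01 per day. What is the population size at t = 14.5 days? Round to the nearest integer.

Phase 1: N(4.9) = 8950·e^(0.18×4.9) = 8950·e^0.882 = 21620.8.
Phase 2 runs for 14.5 − 4.9 = 9.6 days at r = 0.01.
N(14.5) = 21620.8·e^(0.01×9.6) = 21620.8·e^0.096 = 23799.2.

23799 cells per mL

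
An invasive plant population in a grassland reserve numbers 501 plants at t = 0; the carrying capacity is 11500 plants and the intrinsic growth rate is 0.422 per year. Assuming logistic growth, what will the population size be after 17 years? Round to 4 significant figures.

A = (K − N₀)/N₀ = (11500 − 501)/501 = 21.954.
N(t) = K/(1 + A·e^(−rt)) = 11500/(1 + 21.954×e^(−0.422×17)).
e^(−7.174) = 0.00076625; denominator = 1 + 21.954×0.00076625 = 1.0168.
N = 11500/1.0168 = 11309.7.

11310 plants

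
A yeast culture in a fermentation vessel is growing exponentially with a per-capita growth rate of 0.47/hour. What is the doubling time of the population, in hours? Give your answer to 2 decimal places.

Doubling time t_d = ln(2)/r = 0.6931/0.47 = 1.4748.

1.47 hours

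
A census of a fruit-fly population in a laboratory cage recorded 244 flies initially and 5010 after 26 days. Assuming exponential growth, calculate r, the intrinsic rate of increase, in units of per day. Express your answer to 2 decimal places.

From N(t) = N₀·e^(rt): e^(r·26) = 5010/244 = 20.533.
r·26 = ln(20.533) = 3.022, so r = 3.022/26 = 0.11623.

0.12 per day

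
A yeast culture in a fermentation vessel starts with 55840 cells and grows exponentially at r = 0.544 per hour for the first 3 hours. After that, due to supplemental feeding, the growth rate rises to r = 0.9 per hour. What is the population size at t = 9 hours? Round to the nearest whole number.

63227237 cells

Phase 1: N(3) = 55840·e^(0.544×3) = 55840·e^1.632 = 285571.
Phase 2 runs for 9 − 3 = 6 hours at r = 0.9.
N(9) = 285571·e^(0.9×6) = 285571·e^5.4 = 6.322724×10^7.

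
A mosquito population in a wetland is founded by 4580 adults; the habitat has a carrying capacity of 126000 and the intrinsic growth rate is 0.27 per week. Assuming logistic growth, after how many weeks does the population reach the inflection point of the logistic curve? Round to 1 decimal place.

12.1 weeks

Logistic growth is fastest at N = K/2 = 63000.
A = (K − N₀)/N₀ = 26.511. Set K/(1 + A·e^(−rt)) = K/2 → A·e^(−rt) = 1.
e^(−0.27t) = 1/26.511 = 0.0377203, so t = ln(26.511)/0.27 = 3.2776/0.27 = 12.139.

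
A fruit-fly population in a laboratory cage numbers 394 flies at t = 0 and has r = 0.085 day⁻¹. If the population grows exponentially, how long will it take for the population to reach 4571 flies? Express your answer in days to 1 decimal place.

Set N₀·e^(rt) = 4571: e^(0.085·t) = 4571/394 = 11.602.
0.085·t = ln(11.602) = 2.4511, so t = 2.4511/0.085 = 28.837.

28.8 days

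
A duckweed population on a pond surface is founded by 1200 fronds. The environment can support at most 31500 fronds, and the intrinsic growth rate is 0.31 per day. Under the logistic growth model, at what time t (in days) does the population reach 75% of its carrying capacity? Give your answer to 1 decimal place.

14.0 days

A = (K − N₀)/N₀ = (31500 − 1200)/1200 = 25.25.
Solve 31500/(1 + 25.25·e^(−0.31t)) = 23625: 1 + 25.25·e^(−0.31t) = 1.3333, so e^(−0.31t) = 0.0132013.
−0.31·t = ln(0.0132013) = -4.3274, so t = 4.3274/0.31 = 13.959.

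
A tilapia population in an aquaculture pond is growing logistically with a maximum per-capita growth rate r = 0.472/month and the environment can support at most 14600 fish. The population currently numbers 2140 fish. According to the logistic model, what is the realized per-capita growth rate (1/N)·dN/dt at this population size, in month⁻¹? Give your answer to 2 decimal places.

(1/N)·dN/dt = r(1 − N/K) = 0.472 × (1 − 2140/14600).
= 0.472 × 0.85342 = 0.40282.

0.40 per month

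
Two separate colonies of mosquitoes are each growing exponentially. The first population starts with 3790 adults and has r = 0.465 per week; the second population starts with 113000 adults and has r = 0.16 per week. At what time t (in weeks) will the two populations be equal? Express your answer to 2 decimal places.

11.13 weeks

Set 3790·e^(0.465t) = 113000·e^(0.16t).
e^((0.465 − 0.16)t) = 113000/3790 → e^(0.305·t) = 29.815.
0.305·t = ln(29.815) = 3.395, so t = 3.395/0.305 = 11.131.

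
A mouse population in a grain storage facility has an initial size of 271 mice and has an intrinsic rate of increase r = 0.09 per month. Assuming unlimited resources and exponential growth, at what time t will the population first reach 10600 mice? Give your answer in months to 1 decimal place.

Set N₀·e^(rt) = 10600: e^(0.09·t) = 10600/271 = 39.114.
0.09·t = ln(39.114) = 3.6665, so t = 3.6665/0.09 = 40.739.

40.7 months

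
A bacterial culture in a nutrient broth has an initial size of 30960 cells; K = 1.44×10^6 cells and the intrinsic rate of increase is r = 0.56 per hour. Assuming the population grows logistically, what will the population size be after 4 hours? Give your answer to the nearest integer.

246360 cells

A = (K − N₀)/N₀ = (1.44×10^6 − 30960)/30960 = 45.512.
N(t) = K/(1 + A·e^(−rt)) = 1.44×10^6/(1 + 45.512×e^(−0.56×4)).
e^(−2.24) = 0.10646; denominator = 1 + 45.512×0.10646 = 5.8451.
N = 1.44×10^6/5.8451 = 246360.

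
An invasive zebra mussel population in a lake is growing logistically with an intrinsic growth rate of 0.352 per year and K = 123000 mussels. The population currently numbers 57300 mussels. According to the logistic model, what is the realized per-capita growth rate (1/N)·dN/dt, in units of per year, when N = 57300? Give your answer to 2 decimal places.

(1/N)·dN/dt = r(1 − N/K) = 0.352 × (1 − 57300/123000).
= 0.352 × 0.53415 = 0.18802.

0.19 per year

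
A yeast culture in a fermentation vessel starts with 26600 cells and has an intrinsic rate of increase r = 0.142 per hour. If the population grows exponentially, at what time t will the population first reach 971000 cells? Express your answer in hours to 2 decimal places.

25.33 hours

Set N₀·e^(rt) = 971000: e^(0.142·t) = 971000/26600 = 36.504.
0.142·t = ln(36.504) = 3.5974, so t = 3.5974/0.142 = 25.334.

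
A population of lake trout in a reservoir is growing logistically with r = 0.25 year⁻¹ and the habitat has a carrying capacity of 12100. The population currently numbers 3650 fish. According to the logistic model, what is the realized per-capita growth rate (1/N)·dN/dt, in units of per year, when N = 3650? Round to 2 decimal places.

(1/N)·dN/dt = r(1 − N/K) = 0.25 × (1 − 3650/12100).
= 0.25 × 0.69835 = 0.17459.

0.17 per year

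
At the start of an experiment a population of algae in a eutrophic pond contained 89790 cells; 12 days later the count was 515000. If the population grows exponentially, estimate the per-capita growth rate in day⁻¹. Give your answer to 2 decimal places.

0.15 per day

From N(t) = N₀·e^(rt): e^(r·12) = 515000/89790 = 5.7356.
r·12 = ln(5.7356) = 1.7467, so r = 1.7467/12 = 0.14556.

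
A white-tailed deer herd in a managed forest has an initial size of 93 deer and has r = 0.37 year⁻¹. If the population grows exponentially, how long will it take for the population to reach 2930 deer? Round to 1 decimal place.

Set N₀·e^(rt) = 2930: e^(0.37·t) = 2930/93 = 31.505.
0.37·t = ln(31.505) = 3.4502, so t = 3.4502/0.37 = 9.3248.

9.3 years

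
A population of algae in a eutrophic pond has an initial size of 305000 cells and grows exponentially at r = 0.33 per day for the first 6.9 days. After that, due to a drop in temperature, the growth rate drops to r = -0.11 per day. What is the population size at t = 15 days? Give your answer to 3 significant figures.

Phase 1: N(6.9) = 305000·e^(0.33×6.9) = 305000·e^2.277 = 2.972955×10^6.
Phase 2 runs for 15 − 6.9 = 8.1 days at r = -0.11.
N(15) = 2.972955×10^6·e^(-0.11×8.1) = 2.972955×10^6·e^-0.891 = 1.219641×10^6.

1220000 cells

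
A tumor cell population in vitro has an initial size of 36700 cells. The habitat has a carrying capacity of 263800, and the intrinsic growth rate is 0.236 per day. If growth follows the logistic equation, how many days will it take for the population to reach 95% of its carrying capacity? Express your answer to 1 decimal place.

20.2 days

A = (K − N₀)/N₀ = (263800 − 36700)/36700 = 6.188.
Solve 263800/(1 + 6.188·e^(−0.236t)) = 250610: 1 + 6.188·e^(−0.236t) = 1.0526, so e^(−0.236t) = 0.00850541.
−0.236·t = ln(0.00850541) = -4.7671, so t = 4.7671/0.236 = 20.199.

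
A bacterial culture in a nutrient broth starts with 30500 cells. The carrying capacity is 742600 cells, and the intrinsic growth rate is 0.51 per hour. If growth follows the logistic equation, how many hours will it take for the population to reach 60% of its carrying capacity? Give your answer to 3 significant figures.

A = (K − N₀)/N₀ = (742600 − 30500)/30500 = 23.348.
Solve 742600/(1 + 23.348·e^(−0.51t)) = 445560: 1 + 23.348·e^(−0.51t) = 1.6667, so e^(−0.51t) = 0.028554.
−0.51·t = ln(0.028554) = -3.556, so t = 3.556/0.51 = 6.9725.

6.97 hours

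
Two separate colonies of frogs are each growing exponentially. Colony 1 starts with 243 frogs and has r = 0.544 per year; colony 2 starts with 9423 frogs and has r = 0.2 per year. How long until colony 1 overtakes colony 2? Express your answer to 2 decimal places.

10.63 years

Set 243·e^(0.544t) = 9423·e^(0.2t).
e^((0.544 − 0.2)t) = 9423/243 → e^(0.344·t) = 38.778.
0.344·t = ln(38.778) = 3.6578, so t = 3.6578/0.344 = 10.633.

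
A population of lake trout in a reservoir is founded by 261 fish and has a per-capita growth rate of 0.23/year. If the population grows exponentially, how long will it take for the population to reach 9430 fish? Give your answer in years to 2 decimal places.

Set N₀·e^(rt) = 9430: e^(0.23·t) = 9430/261 = 36.13.
0.23·t = ln(36.13) = 3.5871, so t = 3.5871/0.23 = 15.596.

15.60 years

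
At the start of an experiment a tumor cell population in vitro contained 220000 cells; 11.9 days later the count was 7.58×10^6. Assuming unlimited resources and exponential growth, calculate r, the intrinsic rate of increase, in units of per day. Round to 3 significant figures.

0.297 per day

From N(t) = N₀·e^(rt): e^(r·11.9) = 7.58×10^6/220000 = 34.455.
r·11.9 = ln(34.455) = 3.5396, so r = 3.5396/11.9 = 0.29745.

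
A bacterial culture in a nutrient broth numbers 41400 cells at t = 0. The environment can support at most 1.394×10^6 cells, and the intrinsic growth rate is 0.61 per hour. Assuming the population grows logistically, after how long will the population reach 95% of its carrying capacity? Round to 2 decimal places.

10.54 hours

A = (K − N₀)/N₀ = (1.394×10^6 − 41400)/41400 = 32.671.
Solve 1.394×10^6/(1 + 32.671·e^(−0.61t)) = 1.3243×10^6: 1 + 32.671·e^(−0.61t) = 1.0526, so e^(−0.61t) = 0.00161093.
−0.61·t = ln(0.00161093) = -6.4309, so t = 6.4309/0.61 = 10.543.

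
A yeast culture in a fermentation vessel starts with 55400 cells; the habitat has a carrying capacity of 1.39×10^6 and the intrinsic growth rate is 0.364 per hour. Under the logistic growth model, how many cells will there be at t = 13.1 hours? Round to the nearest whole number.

A = (K − N₀)/N₀ = (1.39×10^6 − 55400)/55400 = 24.09.
N(t) = K/(1 + A·e^(−rt)) = 1.39×10^6/(1 + 24.09×e^(−0.364×13.1)).
e^(−4.768) = 0.008494; denominator = 1 + 24.09×0.008494 = 1.2046.
N = 1.39×10^6/1.2046 = 1.153889×10^6.

1153889 cells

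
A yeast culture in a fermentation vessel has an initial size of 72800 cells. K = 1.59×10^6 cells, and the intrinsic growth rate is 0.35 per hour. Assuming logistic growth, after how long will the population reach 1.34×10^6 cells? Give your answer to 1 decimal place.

13.5 hours

A = (K − N₀)/N₀ = (1.59×10^6 − 72800)/72800 = 20.841.
Solve 1.59×10^6/(1 + 20.841·e^(−0.35t)) = 1.34×10^6: 1 + 20.841·e^(−0.35t) = 1.1866, so e^(−0.35t) = 0.00895208.
−0.35·t = ln(0.00895208) = -4.7159, so t = 4.7159/0.35 = 13.474.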